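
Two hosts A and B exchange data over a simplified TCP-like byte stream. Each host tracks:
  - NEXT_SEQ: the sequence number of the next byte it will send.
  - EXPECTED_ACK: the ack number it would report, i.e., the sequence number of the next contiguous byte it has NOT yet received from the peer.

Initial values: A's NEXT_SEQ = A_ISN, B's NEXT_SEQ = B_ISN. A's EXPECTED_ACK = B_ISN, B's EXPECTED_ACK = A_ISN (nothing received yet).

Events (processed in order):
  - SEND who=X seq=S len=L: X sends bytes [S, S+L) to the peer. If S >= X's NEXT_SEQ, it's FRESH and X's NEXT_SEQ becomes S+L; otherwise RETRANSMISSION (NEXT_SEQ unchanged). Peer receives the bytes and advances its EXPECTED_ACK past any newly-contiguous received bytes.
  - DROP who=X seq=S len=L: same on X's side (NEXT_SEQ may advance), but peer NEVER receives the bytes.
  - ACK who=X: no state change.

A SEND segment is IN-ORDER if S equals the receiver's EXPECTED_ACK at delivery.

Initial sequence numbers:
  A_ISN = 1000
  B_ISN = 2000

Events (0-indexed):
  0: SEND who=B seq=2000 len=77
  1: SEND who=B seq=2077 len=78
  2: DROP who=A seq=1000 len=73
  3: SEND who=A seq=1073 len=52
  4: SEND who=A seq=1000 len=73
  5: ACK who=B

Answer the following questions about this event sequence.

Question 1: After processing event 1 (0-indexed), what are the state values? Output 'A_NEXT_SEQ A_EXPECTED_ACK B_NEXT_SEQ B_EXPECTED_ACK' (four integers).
After event 0: A_seq=1000 A_ack=2077 B_seq=2077 B_ack=1000
After event 1: A_seq=1000 A_ack=2155 B_seq=2155 B_ack=1000

1000 2155 2155 1000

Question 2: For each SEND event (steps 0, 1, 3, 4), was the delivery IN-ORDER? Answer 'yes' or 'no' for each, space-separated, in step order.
Step 0: SEND seq=2000 -> in-order
Step 1: SEND seq=2077 -> in-order
Step 3: SEND seq=1073 -> out-of-order
Step 4: SEND seq=1000 -> in-order

Answer: yes yes no yes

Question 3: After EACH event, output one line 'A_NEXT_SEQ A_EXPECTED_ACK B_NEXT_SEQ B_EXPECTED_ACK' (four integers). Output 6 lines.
1000 2077 2077 1000
1000 2155 2155 1000
1073 2155 2155 1000
1125 2155 2155 1000
1125 2155 2155 1125
1125 2155 2155 1125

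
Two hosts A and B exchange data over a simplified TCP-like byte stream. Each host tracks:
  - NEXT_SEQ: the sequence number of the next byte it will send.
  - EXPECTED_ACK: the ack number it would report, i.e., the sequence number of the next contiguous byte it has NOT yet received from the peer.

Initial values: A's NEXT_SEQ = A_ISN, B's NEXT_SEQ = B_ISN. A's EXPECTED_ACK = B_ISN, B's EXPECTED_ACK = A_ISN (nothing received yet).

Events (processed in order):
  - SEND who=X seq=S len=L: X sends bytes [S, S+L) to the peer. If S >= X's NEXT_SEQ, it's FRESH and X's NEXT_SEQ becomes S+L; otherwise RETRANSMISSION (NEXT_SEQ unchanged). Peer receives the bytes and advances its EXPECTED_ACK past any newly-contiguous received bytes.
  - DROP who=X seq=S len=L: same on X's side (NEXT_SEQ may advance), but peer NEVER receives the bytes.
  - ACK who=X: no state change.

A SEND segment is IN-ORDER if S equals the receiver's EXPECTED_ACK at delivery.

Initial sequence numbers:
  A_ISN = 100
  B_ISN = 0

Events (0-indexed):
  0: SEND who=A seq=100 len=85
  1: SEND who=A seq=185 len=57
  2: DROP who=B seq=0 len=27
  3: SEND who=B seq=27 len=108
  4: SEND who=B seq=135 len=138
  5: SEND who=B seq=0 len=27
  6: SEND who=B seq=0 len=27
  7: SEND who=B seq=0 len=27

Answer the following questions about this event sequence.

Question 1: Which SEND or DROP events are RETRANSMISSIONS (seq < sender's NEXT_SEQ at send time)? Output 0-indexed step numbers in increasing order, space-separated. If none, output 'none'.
Answer: 5 6 7

Derivation:
Step 0: SEND seq=100 -> fresh
Step 1: SEND seq=185 -> fresh
Step 2: DROP seq=0 -> fresh
Step 3: SEND seq=27 -> fresh
Step 4: SEND seq=135 -> fresh
Step 5: SEND seq=0 -> retransmit
Step 6: SEND seq=0 -> retransmit
Step 7: SEND seq=0 -> retransmit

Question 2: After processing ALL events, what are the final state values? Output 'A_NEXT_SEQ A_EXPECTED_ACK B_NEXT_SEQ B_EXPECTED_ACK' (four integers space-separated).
Answer: 242 273 273 242

Derivation:
After event 0: A_seq=185 A_ack=0 B_seq=0 B_ack=185
After event 1: A_seq=242 A_ack=0 B_seq=0 B_ack=242
After event 2: A_seq=242 A_ack=0 B_seq=27 B_ack=242
After event 3: A_seq=242 A_ack=0 B_seq=135 B_ack=242
After event 4: A_seq=242 A_ack=0 B_seq=273 B_ack=242
After event 5: A_seq=242 A_ack=273 B_seq=273 B_ack=242
After event 6: A_seq=242 A_ack=273 B_seq=273 B_ack=242
After event 7: A_seq=242 A_ack=273 B_seq=273 B_ack=242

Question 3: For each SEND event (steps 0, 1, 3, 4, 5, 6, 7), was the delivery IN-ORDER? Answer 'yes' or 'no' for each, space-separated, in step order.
Answer: yes yes no no yes no no

Derivation:
Step 0: SEND seq=100 -> in-order
Step 1: SEND seq=185 -> in-order
Step 3: SEND seq=27 -> out-of-order
Step 4: SEND seq=135 -> out-of-order
Step 5: SEND seq=0 -> in-order
Step 6: SEND seq=0 -> out-of-order
Step 7: SEND seq=0 -> out-of-order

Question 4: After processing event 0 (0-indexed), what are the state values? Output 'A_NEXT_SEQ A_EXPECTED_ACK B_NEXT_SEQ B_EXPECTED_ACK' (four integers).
After event 0: A_seq=185 A_ack=0 B_seq=0 B_ack=185

185 0 0 185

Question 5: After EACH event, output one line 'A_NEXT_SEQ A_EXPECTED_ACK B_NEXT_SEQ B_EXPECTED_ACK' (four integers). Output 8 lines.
185 0 0 185
242 0 0 242
242 0 27 242
242 0 135 242
242 0 273 242
242 273 273 242
242 273 273 242
242 273 273 242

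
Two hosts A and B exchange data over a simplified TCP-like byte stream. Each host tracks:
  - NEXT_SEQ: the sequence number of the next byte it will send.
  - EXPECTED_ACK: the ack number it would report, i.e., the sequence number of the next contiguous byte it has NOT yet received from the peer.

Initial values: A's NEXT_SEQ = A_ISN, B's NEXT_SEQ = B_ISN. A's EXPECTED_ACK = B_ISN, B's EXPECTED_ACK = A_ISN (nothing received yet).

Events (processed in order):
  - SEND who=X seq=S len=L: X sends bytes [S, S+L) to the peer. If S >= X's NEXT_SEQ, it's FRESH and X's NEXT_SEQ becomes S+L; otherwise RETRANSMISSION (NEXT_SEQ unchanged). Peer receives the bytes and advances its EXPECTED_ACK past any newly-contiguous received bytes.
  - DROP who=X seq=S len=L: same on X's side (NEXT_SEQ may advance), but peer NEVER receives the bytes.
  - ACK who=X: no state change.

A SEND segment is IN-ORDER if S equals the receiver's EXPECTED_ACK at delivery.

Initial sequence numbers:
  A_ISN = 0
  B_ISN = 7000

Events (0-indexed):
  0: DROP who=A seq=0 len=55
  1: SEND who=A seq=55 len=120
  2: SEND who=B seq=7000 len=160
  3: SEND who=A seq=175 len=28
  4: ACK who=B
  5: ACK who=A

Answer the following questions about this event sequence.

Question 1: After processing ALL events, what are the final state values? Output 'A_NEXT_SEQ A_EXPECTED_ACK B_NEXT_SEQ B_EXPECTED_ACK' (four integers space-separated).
After event 0: A_seq=55 A_ack=7000 B_seq=7000 B_ack=0
After event 1: A_seq=175 A_ack=7000 B_seq=7000 B_ack=0
After event 2: A_seq=175 A_ack=7160 B_seq=7160 B_ack=0
After event 3: A_seq=203 A_ack=7160 B_seq=7160 B_ack=0
After event 4: A_seq=203 A_ack=7160 B_seq=7160 B_ack=0
After event 5: A_seq=203 A_ack=7160 B_seq=7160 B_ack=0

Answer: 203 7160 7160 0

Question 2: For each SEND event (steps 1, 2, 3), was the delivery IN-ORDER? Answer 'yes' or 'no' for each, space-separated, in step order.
Step 1: SEND seq=55 -> out-of-order
Step 2: SEND seq=7000 -> in-order
Step 3: SEND seq=175 -> out-of-order

Answer: no yes no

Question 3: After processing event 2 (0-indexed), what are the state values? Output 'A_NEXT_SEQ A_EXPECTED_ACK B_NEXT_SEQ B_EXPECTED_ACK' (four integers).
After event 0: A_seq=55 A_ack=7000 B_seq=7000 B_ack=0
After event 1: A_seq=175 A_ack=7000 B_seq=7000 B_ack=0
After event 2: A_seq=175 A_ack=7160 B_seq=7160 B_ack=0

175 7160 7160 0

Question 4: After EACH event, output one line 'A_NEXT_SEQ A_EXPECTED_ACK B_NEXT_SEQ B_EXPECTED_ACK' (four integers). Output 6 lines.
55 7000 7000 0
175 7000 7000 0
175 7160 7160 0
203 7160 7160 0
203 7160 7160 0
203 7160 7160 0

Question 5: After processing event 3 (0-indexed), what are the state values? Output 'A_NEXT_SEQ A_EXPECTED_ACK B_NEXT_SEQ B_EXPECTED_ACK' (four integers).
After event 0: A_seq=55 A_ack=7000 B_seq=7000 B_ack=0
After event 1: A_seq=175 A_ack=7000 B_seq=7000 B_ack=0
After event 2: A_seq=175 A_ack=7160 B_seq=7160 B_ack=0
After event 3: A_seq=203 A_ack=7160 B_seq=7160 B_ack=0

203 7160 7160 0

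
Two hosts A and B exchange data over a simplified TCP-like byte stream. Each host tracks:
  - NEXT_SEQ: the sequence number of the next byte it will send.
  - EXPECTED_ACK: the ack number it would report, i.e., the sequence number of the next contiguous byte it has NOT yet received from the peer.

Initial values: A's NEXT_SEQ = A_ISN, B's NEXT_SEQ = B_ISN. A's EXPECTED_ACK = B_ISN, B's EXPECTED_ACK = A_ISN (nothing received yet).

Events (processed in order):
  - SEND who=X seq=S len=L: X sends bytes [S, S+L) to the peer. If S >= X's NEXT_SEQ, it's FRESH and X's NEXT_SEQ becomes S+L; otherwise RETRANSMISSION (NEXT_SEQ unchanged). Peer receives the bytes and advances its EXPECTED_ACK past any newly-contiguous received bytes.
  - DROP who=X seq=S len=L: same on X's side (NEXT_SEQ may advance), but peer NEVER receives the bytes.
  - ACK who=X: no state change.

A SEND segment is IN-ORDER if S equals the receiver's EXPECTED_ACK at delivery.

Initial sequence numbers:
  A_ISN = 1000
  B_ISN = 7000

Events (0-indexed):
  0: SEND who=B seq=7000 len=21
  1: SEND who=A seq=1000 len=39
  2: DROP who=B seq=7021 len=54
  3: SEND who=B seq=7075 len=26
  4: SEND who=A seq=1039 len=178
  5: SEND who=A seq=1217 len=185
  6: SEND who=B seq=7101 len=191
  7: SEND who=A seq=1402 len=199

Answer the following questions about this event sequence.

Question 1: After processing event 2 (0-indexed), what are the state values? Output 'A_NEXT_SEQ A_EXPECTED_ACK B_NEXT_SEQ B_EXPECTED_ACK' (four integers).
After event 0: A_seq=1000 A_ack=7021 B_seq=7021 B_ack=1000
After event 1: A_seq=1039 A_ack=7021 B_seq=7021 B_ack=1039
After event 2: A_seq=1039 A_ack=7021 B_seq=7075 B_ack=1039

1039 7021 7075 1039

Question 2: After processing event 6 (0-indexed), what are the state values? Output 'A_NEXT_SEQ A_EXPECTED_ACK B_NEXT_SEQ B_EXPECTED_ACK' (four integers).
After event 0: A_seq=1000 A_ack=7021 B_seq=7021 B_ack=1000
After event 1: A_seq=1039 A_ack=7021 B_seq=7021 B_ack=1039
After event 2: A_seq=1039 A_ack=7021 B_seq=7075 B_ack=1039
After event 3: A_seq=1039 A_ack=7021 B_seq=7101 B_ack=1039
After event 4: A_seq=1217 A_ack=7021 B_seq=7101 B_ack=1217
After event 5: A_seq=1402 A_ack=7021 B_seq=7101 B_ack=1402
After event 6: A_seq=1402 A_ack=7021 B_seq=7292 B_ack=1402

1402 7021 7292 1402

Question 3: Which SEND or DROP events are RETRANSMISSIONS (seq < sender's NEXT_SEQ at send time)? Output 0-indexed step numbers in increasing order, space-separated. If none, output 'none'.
Answer: none

Derivation:
Step 0: SEND seq=7000 -> fresh
Step 1: SEND seq=1000 -> fresh
Step 2: DROP seq=7021 -> fresh
Step 3: SEND seq=7075 -> fresh
Step 4: SEND seq=1039 -> fresh
Step 5: SEND seq=1217 -> fresh
Step 6: SEND seq=7101 -> fresh
Step 7: SEND seq=1402 -> fresh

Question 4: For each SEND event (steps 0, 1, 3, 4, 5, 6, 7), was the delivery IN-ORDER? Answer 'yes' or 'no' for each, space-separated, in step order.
Step 0: SEND seq=7000 -> in-order
Step 1: SEND seq=1000 -> in-order
Step 3: SEND seq=7075 -> out-of-order
Step 4: SEND seq=1039 -> in-order
Step 5: SEND seq=1217 -> in-order
Step 6: SEND seq=7101 -> out-of-order
Step 7: SEND seq=1402 -> in-order

Answer: yes yes no yes yes no yes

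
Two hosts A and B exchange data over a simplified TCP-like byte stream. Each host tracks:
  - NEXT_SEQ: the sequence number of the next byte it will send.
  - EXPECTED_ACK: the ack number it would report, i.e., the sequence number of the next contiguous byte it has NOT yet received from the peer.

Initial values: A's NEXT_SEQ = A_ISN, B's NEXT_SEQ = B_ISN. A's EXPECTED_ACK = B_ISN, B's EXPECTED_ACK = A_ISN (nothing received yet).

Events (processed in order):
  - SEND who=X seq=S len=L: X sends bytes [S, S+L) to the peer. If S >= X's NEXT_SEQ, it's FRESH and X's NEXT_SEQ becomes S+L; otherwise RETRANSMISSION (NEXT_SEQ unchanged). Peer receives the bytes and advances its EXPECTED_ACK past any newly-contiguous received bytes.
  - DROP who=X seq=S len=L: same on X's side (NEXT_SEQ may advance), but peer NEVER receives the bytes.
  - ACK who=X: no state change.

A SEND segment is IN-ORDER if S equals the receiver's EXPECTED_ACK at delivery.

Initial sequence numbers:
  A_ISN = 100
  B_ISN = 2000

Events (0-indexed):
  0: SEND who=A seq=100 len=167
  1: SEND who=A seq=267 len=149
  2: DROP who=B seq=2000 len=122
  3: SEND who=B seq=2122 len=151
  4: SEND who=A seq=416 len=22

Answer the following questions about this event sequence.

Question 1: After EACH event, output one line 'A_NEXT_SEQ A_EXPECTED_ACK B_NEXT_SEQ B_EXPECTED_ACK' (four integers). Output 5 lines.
267 2000 2000 267
416 2000 2000 416
416 2000 2122 416
416 2000 2273 416
438 2000 2273 438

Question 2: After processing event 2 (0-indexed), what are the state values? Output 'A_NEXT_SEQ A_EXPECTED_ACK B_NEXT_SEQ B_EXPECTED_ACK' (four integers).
After event 0: A_seq=267 A_ack=2000 B_seq=2000 B_ack=267
After event 1: A_seq=416 A_ack=2000 B_seq=2000 B_ack=416
After event 2: A_seq=416 A_ack=2000 B_seq=2122 B_ack=416

416 2000 2122 416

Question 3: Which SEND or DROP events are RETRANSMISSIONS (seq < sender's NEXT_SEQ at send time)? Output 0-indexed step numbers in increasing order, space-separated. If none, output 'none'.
Answer: none

Derivation:
Step 0: SEND seq=100 -> fresh
Step 1: SEND seq=267 -> fresh
Step 2: DROP seq=2000 -> fresh
Step 3: SEND seq=2122 -> fresh
Step 4: SEND seq=416 -> fresh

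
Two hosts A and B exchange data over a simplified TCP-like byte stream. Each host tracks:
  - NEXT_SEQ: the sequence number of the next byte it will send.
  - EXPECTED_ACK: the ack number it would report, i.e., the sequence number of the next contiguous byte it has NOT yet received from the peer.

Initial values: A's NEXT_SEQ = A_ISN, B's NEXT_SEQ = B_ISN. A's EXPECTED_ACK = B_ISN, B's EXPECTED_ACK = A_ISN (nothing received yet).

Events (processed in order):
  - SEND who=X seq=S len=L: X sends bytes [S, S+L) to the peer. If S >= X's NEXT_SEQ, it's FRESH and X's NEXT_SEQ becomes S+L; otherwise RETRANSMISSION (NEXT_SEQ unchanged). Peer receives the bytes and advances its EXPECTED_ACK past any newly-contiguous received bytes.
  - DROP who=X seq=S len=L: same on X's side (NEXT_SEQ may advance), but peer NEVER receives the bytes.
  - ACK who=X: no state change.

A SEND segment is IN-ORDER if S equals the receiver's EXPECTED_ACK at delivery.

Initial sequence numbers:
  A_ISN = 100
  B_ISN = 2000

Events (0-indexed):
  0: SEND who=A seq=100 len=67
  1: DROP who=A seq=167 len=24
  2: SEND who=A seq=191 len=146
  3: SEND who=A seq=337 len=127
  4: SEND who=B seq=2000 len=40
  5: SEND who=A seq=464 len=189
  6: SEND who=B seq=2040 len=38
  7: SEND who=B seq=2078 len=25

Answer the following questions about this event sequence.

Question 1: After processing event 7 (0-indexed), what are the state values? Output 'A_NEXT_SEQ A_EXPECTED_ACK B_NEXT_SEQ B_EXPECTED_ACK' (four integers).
After event 0: A_seq=167 A_ack=2000 B_seq=2000 B_ack=167
After event 1: A_seq=191 A_ack=2000 B_seq=2000 B_ack=167
After event 2: A_seq=337 A_ack=2000 B_seq=2000 B_ack=167
After event 3: A_seq=464 A_ack=2000 B_seq=2000 B_ack=167
After event 4: A_seq=464 A_ack=2040 B_seq=2040 B_ack=167
After event 5: A_seq=653 A_ack=2040 B_seq=2040 B_ack=167
After event 6: A_seq=653 A_ack=2078 B_seq=2078 B_ack=167
After event 7: A_seq=653 A_ack=2103 B_seq=2103 B_ack=167

653 2103 2103 167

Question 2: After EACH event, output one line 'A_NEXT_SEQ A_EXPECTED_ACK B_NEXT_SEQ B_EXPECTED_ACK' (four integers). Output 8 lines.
167 2000 2000 167
191 2000 2000 167
337 2000 2000 167
464 2000 2000 167
464 2040 2040 167
653 2040 2040 167
653 2078 2078 167
653 2103 2103 167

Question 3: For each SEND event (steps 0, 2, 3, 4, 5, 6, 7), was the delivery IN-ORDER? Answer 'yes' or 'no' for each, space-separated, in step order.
Step 0: SEND seq=100 -> in-order
Step 2: SEND seq=191 -> out-of-order
Step 3: SEND seq=337 -> out-of-order
Step 4: SEND seq=2000 -> in-order
Step 5: SEND seq=464 -> out-of-order
Step 6: SEND seq=2040 -> in-order
Step 7: SEND seq=2078 -> in-order

Answer: yes no no yes no yes yes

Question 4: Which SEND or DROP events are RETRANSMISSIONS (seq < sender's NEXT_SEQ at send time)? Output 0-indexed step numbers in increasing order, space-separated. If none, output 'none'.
Step 0: SEND seq=100 -> fresh
Step 1: DROP seq=167 -> fresh
Step 2: SEND seq=191 -> fresh
Step 3: SEND seq=337 -> fresh
Step 4: SEND seq=2000 -> fresh
Step 5: SEND seq=464 -> fresh
Step 6: SEND seq=2040 -> fresh
Step 7: SEND seq=2078 -> fresh

Answer: none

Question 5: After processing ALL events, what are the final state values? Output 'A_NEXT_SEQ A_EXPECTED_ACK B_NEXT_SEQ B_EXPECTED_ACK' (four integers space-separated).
Answer: 653 2103 2103 167

Derivation:
After event 0: A_seq=167 A_ack=2000 B_seq=2000 B_ack=167
After event 1: A_seq=191 A_ack=2000 B_seq=2000 B_ack=167
After event 2: A_seq=337 A_ack=2000 B_seq=2000 B_ack=167
After event 3: A_seq=464 A_ack=2000 B_seq=2000 B_ack=167
After event 4: A_seq=464 A_ack=2040 B_seq=2040 B_ack=167
After event 5: A_seq=653 A_ack=2040 B_seq=2040 B_ack=167
After event 6: A_seq=653 A_ack=2078 B_seq=2078 B_ack=167
After event 7: A_seq=653 A_ack=2103 B_seq=2103 B_ack=167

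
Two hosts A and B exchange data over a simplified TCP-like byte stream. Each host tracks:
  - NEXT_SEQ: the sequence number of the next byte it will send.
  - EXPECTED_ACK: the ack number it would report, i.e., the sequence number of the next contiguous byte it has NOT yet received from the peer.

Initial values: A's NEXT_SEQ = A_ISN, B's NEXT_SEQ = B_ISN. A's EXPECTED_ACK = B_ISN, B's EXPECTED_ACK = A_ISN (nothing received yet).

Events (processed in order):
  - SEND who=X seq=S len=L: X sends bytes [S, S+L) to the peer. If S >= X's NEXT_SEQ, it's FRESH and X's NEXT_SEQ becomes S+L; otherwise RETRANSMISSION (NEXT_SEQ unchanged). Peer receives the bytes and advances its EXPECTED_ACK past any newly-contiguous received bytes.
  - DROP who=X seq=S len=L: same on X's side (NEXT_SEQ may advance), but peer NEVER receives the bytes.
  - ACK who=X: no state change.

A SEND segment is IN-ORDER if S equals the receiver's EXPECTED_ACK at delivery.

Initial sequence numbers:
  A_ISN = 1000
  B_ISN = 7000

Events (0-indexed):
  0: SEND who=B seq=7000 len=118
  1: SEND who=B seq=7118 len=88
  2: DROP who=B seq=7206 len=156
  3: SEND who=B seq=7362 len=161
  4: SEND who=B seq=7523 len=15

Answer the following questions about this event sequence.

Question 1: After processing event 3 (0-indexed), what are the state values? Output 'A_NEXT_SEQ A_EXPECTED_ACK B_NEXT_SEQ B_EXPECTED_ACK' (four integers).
After event 0: A_seq=1000 A_ack=7118 B_seq=7118 B_ack=1000
After event 1: A_seq=1000 A_ack=7206 B_seq=7206 B_ack=1000
After event 2: A_seq=1000 A_ack=7206 B_seq=7362 B_ack=1000
After event 3: A_seq=1000 A_ack=7206 B_seq=7523 B_ack=1000

1000 7206 7523 1000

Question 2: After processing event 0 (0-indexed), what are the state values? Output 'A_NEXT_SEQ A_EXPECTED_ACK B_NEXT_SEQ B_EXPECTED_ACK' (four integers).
After event 0: A_seq=1000 A_ack=7118 B_seq=7118 B_ack=1000

1000 7118 7118 1000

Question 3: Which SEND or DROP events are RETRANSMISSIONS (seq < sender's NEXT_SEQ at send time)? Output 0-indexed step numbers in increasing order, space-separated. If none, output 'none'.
Step 0: SEND seq=7000 -> fresh
Step 1: SEND seq=7118 -> fresh
Step 2: DROP seq=7206 -> fresh
Step 3: SEND seq=7362 -> fresh
Step 4: SEND seq=7523 -> fresh

Answer: none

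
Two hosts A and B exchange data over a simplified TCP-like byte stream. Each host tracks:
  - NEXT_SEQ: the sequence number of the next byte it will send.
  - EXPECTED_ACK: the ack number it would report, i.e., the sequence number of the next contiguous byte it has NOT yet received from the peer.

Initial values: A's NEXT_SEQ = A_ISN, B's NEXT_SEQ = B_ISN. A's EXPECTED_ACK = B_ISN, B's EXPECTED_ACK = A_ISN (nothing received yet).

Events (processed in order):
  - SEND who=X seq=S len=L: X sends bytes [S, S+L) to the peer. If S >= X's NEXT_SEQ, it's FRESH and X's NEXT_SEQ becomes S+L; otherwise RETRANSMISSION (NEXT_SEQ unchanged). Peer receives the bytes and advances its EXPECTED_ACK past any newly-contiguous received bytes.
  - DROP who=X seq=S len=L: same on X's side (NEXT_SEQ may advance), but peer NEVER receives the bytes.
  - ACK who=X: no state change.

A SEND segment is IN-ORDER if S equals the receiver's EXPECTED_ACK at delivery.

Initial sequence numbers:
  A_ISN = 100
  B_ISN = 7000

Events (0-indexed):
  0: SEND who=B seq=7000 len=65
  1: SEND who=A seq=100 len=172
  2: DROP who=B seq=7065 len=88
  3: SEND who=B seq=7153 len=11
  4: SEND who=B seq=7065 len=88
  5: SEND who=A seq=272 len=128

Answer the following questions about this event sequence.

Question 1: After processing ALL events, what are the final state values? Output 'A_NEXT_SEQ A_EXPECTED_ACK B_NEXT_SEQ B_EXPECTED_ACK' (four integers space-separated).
After event 0: A_seq=100 A_ack=7065 B_seq=7065 B_ack=100
After event 1: A_seq=272 A_ack=7065 B_seq=7065 B_ack=272
After event 2: A_seq=272 A_ack=7065 B_seq=7153 B_ack=272
After event 3: A_seq=272 A_ack=7065 B_seq=7164 B_ack=272
After event 4: A_seq=272 A_ack=7164 B_seq=7164 B_ack=272
After event 5: A_seq=400 A_ack=7164 B_seq=7164 B_ack=400

Answer: 400 7164 7164 400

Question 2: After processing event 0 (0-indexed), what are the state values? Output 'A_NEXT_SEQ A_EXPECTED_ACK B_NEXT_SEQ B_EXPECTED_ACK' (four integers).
After event 0: A_seq=100 A_ack=7065 B_seq=7065 B_ack=100

100 7065 7065 100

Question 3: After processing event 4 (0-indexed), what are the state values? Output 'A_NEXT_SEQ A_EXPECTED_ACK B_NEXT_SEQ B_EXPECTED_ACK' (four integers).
After event 0: A_seq=100 A_ack=7065 B_seq=7065 B_ack=100
After event 1: A_seq=272 A_ack=7065 B_seq=7065 B_ack=272
After event 2: A_seq=272 A_ack=7065 B_seq=7153 B_ack=272
After event 3: A_seq=272 A_ack=7065 B_seq=7164 B_ack=272
After event 4: A_seq=272 A_ack=7164 B_seq=7164 B_ack=272

272 7164 7164 272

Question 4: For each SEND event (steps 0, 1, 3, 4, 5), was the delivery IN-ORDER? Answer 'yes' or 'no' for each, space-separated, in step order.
Answer: yes yes no yes yes

Derivation:
Step 0: SEND seq=7000 -> in-order
Step 1: SEND seq=100 -> in-order
Step 3: SEND seq=7153 -> out-of-order
Step 4: SEND seq=7065 -> in-order
Step 5: SEND seq=272 -> in-order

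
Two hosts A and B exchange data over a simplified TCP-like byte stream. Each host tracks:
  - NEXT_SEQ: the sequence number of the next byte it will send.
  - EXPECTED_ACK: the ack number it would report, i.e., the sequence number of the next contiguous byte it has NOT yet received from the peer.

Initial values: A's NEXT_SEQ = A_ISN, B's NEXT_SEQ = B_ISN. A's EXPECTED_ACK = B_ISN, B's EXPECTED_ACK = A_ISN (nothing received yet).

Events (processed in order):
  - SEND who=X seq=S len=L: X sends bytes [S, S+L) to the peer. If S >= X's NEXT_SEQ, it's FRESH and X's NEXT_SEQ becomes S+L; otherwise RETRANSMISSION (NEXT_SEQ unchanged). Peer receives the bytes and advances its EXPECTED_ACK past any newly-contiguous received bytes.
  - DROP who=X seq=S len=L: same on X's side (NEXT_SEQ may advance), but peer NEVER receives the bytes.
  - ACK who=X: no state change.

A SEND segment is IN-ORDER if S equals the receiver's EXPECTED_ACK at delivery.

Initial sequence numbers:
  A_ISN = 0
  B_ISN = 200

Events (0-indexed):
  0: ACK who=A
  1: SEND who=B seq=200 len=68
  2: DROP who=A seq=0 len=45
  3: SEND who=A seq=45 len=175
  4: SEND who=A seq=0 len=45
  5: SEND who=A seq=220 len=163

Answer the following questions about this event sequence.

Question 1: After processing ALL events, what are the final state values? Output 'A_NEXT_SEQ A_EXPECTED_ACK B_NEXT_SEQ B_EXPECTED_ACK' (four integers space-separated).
After event 0: A_seq=0 A_ack=200 B_seq=200 B_ack=0
After event 1: A_seq=0 A_ack=268 B_seq=268 B_ack=0
After event 2: A_seq=45 A_ack=268 B_seq=268 B_ack=0
After event 3: A_seq=220 A_ack=268 B_seq=268 B_ack=0
After event 4: A_seq=220 A_ack=268 B_seq=268 B_ack=220
After event 5: A_seq=383 A_ack=268 B_seq=268 B_ack=383

Answer: 383 268 268 383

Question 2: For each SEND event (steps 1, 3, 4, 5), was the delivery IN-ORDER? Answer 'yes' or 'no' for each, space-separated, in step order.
Step 1: SEND seq=200 -> in-order
Step 3: SEND seq=45 -> out-of-order
Step 4: SEND seq=0 -> in-order
Step 5: SEND seq=220 -> in-order

Answer: yes no yes yes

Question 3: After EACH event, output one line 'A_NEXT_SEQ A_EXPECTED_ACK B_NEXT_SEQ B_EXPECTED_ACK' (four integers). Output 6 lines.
0 200 200 0
0 268 268 0
45 268 268 0
220 268 268 0
220 268 268 220
383 268 268 383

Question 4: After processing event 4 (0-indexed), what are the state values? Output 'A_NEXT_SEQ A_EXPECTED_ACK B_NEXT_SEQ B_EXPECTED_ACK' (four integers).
After event 0: A_seq=0 A_ack=200 B_seq=200 B_ack=0
After event 1: A_seq=0 A_ack=268 B_seq=268 B_ack=0
After event 2: A_seq=45 A_ack=268 B_seq=268 B_ack=0
After event 3: A_seq=220 A_ack=268 B_seq=268 B_ack=0
After event 4: A_seq=220 A_ack=268 B_seq=268 B_ack=220

220 268 268 220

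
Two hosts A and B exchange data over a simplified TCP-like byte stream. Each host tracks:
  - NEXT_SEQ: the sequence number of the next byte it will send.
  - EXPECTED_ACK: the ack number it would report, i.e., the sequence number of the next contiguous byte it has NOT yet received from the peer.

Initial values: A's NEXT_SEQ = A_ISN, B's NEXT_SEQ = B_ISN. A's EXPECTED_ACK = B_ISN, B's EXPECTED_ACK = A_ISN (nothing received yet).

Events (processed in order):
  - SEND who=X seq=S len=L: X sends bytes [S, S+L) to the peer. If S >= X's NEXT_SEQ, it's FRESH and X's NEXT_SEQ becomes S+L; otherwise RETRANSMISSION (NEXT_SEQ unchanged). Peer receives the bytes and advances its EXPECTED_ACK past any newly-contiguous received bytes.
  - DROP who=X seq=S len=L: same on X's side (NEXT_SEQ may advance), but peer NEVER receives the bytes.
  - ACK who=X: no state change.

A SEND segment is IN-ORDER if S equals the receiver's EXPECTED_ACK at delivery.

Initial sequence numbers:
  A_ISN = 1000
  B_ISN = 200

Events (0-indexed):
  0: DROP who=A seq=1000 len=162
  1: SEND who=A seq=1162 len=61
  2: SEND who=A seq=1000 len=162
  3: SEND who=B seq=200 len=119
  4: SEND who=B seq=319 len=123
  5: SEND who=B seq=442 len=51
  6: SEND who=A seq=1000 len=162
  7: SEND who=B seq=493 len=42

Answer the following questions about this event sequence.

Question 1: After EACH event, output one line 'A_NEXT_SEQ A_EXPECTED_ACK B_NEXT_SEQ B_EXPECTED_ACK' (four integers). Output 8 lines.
1162 200 200 1000
1223 200 200 1000
1223 200 200 1223
1223 319 319 1223
1223 442 442 1223
1223 493 493 1223
1223 493 493 1223
1223 535 535 1223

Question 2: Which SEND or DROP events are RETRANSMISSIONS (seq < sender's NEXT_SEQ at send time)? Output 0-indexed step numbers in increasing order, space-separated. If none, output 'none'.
Step 0: DROP seq=1000 -> fresh
Step 1: SEND seq=1162 -> fresh
Step 2: SEND seq=1000 -> retransmit
Step 3: SEND seq=200 -> fresh
Step 4: SEND seq=319 -> fresh
Step 5: SEND seq=442 -> fresh
Step 6: SEND seq=1000 -> retransmit
Step 7: SEND seq=493 -> fresh

Answer: 2 6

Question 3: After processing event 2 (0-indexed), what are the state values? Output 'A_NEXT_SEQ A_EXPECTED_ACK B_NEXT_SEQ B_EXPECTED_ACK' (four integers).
After event 0: A_seq=1162 A_ack=200 B_seq=200 B_ack=1000
After event 1: A_seq=1223 A_ack=200 B_seq=200 B_ack=1000
After event 2: A_seq=1223 A_ack=200 B_seq=200 B_ack=1223

1223 200 200 1223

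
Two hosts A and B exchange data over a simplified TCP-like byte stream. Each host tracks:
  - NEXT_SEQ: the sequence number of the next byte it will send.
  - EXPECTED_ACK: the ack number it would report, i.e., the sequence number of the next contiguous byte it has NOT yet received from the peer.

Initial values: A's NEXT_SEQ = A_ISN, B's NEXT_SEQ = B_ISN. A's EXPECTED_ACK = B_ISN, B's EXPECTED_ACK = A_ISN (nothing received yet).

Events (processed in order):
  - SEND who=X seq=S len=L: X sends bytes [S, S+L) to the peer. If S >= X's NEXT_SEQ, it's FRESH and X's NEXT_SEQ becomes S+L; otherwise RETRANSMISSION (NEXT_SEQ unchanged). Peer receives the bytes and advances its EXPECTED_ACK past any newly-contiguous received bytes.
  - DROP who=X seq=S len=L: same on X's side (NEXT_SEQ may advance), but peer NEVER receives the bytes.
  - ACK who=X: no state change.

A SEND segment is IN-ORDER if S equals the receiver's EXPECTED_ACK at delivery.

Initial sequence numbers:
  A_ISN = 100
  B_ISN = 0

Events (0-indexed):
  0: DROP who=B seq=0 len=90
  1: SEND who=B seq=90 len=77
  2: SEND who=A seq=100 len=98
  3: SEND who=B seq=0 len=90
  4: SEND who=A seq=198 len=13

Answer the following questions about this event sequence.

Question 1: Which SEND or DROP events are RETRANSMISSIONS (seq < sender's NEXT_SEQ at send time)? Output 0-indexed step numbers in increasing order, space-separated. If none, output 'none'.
Step 0: DROP seq=0 -> fresh
Step 1: SEND seq=90 -> fresh
Step 2: SEND seq=100 -> fresh
Step 3: SEND seq=0 -> retransmit
Step 4: SEND seq=198 -> fresh

Answer: 3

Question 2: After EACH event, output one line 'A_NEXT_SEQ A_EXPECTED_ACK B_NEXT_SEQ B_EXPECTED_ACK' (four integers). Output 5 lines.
100 0 90 100
100 0 167 100
198 0 167 198
198 167 167 198
211 167 167 211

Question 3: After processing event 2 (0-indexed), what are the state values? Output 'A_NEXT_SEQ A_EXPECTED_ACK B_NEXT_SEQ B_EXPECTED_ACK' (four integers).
After event 0: A_seq=100 A_ack=0 B_seq=90 B_ack=100
After event 1: A_seq=100 A_ack=0 B_seq=167 B_ack=100
After event 2: A_seq=198 A_ack=0 B_seq=167 B_ack=198

198 0 167 198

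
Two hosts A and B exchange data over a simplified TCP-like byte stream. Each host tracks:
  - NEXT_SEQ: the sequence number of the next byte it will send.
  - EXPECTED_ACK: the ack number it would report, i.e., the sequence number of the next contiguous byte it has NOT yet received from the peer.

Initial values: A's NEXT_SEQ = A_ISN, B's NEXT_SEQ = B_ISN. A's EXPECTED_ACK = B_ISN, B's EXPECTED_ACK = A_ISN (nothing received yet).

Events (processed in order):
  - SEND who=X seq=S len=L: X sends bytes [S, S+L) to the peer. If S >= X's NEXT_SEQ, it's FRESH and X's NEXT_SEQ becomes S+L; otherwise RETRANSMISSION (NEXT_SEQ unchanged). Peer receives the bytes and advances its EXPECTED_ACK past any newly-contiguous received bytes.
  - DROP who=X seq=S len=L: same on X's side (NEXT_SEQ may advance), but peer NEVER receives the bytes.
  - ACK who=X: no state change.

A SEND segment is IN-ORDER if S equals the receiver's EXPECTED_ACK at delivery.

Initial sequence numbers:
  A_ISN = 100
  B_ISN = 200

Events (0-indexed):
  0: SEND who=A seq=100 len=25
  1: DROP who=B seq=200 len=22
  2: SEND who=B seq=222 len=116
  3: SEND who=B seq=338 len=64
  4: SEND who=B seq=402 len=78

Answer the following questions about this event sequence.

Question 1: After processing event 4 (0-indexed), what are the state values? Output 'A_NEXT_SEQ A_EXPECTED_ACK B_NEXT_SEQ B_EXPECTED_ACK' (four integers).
After event 0: A_seq=125 A_ack=200 B_seq=200 B_ack=125
After event 1: A_seq=125 A_ack=200 B_seq=222 B_ack=125
After event 2: A_seq=125 A_ack=200 B_seq=338 B_ack=125
After event 3: A_seq=125 A_ack=200 B_seq=402 B_ack=125
After event 4: A_seq=125 A_ack=200 B_seq=480 B_ack=125

125 200 480 125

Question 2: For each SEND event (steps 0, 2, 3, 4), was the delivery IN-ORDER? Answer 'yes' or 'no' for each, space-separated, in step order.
Step 0: SEND seq=100 -> in-order
Step 2: SEND seq=222 -> out-of-order
Step 3: SEND seq=338 -> out-of-order
Step 4: SEND seq=402 -> out-of-order

Answer: yes no no no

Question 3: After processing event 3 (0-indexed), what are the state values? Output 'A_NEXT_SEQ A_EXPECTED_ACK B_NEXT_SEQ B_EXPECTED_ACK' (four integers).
After event 0: A_seq=125 A_ack=200 B_seq=200 B_ack=125
After event 1: A_seq=125 A_ack=200 B_seq=222 B_ack=125
After event 2: A_seq=125 A_ack=200 B_seq=338 B_ack=125
After event 3: A_seq=125 A_ack=200 B_seq=402 B_ack=125

125 200 402 125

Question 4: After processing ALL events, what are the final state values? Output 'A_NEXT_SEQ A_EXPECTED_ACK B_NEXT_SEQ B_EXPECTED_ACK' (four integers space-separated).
Answer: 125 200 480 125

Derivation:
After event 0: A_seq=125 A_ack=200 B_seq=200 B_ack=125
After event 1: A_seq=125 A_ack=200 B_seq=222 B_ack=125
After event 2: A_seq=125 A_ack=200 B_seq=338 B_ack=125
After event 3: A_seq=125 A_ack=200 B_seq=402 B_ack=125
After event 4: A_seq=125 A_ack=200 B_seq=480 B_ack=125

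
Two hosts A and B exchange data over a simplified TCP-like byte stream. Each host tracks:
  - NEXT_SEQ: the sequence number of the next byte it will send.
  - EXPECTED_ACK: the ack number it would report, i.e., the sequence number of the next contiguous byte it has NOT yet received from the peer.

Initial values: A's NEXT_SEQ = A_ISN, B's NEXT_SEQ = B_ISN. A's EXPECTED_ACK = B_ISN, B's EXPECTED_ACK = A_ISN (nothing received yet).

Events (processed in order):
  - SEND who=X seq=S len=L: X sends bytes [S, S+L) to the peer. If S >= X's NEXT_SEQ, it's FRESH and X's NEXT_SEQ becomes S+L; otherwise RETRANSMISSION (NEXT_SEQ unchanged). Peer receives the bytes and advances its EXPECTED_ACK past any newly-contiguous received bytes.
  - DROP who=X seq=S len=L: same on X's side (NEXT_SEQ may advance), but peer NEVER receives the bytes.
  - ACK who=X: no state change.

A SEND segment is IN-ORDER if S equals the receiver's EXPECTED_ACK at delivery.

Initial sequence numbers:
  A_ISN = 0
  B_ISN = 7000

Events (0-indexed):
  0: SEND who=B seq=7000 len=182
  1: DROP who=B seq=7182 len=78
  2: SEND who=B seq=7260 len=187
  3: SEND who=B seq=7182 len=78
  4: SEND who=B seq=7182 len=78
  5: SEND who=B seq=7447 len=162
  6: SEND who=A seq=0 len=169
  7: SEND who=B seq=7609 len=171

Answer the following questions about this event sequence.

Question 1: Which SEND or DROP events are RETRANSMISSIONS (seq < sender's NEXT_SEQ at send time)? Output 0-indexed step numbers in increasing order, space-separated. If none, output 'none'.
Step 0: SEND seq=7000 -> fresh
Step 1: DROP seq=7182 -> fresh
Step 2: SEND seq=7260 -> fresh
Step 3: SEND seq=7182 -> retransmit
Step 4: SEND seq=7182 -> retransmit
Step 5: SEND seq=7447 -> fresh
Step 6: SEND seq=0 -> fresh
Step 7: SEND seq=7609 -> fresh

Answer: 3 4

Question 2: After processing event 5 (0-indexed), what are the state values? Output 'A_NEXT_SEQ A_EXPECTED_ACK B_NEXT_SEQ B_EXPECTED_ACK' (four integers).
After event 0: A_seq=0 A_ack=7182 B_seq=7182 B_ack=0
After event 1: A_seq=0 A_ack=7182 B_seq=7260 B_ack=0
After event 2: A_seq=0 A_ack=7182 B_seq=7447 B_ack=0
After event 3: A_seq=0 A_ack=7447 B_seq=7447 B_ack=0
After event 4: A_seq=0 A_ack=7447 B_seq=7447 B_ack=0
After event 5: A_seq=0 A_ack=7609 B_seq=7609 B_ack=0

0 7609 7609 0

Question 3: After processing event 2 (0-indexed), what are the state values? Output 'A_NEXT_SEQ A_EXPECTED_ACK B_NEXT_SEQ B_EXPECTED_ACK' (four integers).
After event 0: A_seq=0 A_ack=7182 B_seq=7182 B_ack=0
After event 1: A_seq=0 A_ack=7182 B_seq=7260 B_ack=0
After event 2: A_seq=0 A_ack=7182 B_seq=7447 B_ack=0

0 7182 7447 0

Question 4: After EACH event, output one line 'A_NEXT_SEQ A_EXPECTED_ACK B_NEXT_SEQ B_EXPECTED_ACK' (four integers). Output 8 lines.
0 7182 7182 0
0 7182 7260 0
0 7182 7447 0
0 7447 7447 0
0 7447 7447 0
0 7609 7609 0
169 7609 7609 169
169 7780 7780 169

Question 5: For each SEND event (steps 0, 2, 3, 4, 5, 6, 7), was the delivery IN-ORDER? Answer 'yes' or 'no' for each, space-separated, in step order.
Answer: yes no yes no yes yes yes

Derivation:
Step 0: SEND seq=7000 -> in-order
Step 2: SEND seq=7260 -> out-of-order
Step 3: SEND seq=7182 -> in-order
Step 4: SEND seq=7182 -> out-of-order
Step 5: SEND seq=7447 -> in-order
Step 6: SEND seq=0 -> in-order
Step 7: SEND seq=7609 -> in-order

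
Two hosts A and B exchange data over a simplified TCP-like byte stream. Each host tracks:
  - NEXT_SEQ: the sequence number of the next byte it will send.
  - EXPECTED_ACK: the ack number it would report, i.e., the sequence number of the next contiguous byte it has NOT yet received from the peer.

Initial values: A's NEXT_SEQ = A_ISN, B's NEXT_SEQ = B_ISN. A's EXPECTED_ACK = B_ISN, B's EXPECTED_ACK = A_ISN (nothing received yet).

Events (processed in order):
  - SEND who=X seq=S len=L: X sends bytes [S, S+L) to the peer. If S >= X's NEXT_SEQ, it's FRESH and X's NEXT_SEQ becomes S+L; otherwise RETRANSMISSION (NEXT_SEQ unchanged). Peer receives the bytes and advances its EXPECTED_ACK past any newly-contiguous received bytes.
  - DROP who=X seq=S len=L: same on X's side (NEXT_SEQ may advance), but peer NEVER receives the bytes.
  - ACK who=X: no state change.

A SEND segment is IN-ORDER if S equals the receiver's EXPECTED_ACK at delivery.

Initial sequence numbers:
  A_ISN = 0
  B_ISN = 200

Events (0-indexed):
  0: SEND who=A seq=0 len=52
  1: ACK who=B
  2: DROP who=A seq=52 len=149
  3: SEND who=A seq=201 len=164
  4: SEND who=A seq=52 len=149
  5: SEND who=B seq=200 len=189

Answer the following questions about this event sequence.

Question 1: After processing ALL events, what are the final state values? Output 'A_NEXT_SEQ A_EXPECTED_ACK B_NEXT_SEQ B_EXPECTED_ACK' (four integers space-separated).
After event 0: A_seq=52 A_ack=200 B_seq=200 B_ack=52
After event 1: A_seq=52 A_ack=200 B_seq=200 B_ack=52
After event 2: A_seq=201 A_ack=200 B_seq=200 B_ack=52
After event 3: A_seq=365 A_ack=200 B_seq=200 B_ack=52
After event 4: A_seq=365 A_ack=200 B_seq=200 B_ack=365
After event 5: A_seq=365 A_ack=389 B_seq=389 B_ack=365

Answer: 365 389 389 365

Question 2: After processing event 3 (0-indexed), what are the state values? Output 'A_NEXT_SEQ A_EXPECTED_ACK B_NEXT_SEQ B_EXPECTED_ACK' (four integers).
After event 0: A_seq=52 A_ack=200 B_seq=200 B_ack=52
After event 1: A_seq=52 A_ack=200 B_seq=200 B_ack=52
After event 2: A_seq=201 A_ack=200 B_seq=200 B_ack=52
After event 3: A_seq=365 A_ack=200 B_seq=200 B_ack=52

365 200 200 52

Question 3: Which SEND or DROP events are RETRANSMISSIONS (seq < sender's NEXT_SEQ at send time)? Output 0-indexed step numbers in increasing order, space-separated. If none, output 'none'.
Step 0: SEND seq=0 -> fresh
Step 2: DROP seq=52 -> fresh
Step 3: SEND seq=201 -> fresh
Step 4: SEND seq=52 -> retransmit
Step 5: SEND seq=200 -> fresh

Answer: 4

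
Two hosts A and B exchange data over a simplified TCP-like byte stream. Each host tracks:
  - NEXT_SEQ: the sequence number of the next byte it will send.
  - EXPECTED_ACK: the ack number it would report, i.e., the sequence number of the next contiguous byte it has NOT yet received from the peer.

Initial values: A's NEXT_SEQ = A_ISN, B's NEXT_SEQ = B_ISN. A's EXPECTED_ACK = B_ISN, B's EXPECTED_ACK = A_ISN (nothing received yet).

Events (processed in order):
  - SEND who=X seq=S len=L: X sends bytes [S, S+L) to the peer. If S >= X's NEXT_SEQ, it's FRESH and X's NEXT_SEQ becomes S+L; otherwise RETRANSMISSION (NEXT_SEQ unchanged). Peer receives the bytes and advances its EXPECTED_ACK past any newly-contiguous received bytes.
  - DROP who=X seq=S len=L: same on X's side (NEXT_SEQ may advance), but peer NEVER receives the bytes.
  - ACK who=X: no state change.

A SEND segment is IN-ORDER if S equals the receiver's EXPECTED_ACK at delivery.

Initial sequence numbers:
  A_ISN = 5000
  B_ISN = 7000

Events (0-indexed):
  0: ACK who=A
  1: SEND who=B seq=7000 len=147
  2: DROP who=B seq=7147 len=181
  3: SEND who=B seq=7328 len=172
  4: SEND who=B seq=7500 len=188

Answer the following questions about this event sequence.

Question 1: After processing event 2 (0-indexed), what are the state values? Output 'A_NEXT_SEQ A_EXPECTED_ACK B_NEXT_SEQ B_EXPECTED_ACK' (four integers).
After event 0: A_seq=5000 A_ack=7000 B_seq=7000 B_ack=5000
After event 1: A_seq=5000 A_ack=7147 B_seq=7147 B_ack=5000
After event 2: A_seq=5000 A_ack=7147 B_seq=7328 B_ack=5000

5000 7147 7328 5000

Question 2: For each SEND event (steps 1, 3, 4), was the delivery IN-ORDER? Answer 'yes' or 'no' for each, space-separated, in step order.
Step 1: SEND seq=7000 -> in-order
Step 3: SEND seq=7328 -> out-of-order
Step 4: SEND seq=7500 -> out-of-order

Answer: yes no no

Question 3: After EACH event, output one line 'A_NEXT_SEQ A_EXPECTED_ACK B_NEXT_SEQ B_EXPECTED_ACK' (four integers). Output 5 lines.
5000 7000 7000 5000
5000 7147 7147 5000
5000 7147 7328 5000
5000 7147 7500 5000
5000 7147 7688 5000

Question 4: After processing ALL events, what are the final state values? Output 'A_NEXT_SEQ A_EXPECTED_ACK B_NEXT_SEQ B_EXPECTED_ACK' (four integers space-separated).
After event 0: A_seq=5000 A_ack=7000 B_seq=7000 B_ack=5000
After event 1: A_seq=5000 A_ack=7147 B_seq=7147 B_ack=5000
After event 2: A_seq=5000 A_ack=7147 B_seq=7328 B_ack=5000
After event 3: A_seq=5000 A_ack=7147 B_seq=7500 B_ack=5000
After event 4: A_seq=5000 A_ack=7147 B_seq=7688 B_ack=5000

Answer: 5000 7147 7688 5000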